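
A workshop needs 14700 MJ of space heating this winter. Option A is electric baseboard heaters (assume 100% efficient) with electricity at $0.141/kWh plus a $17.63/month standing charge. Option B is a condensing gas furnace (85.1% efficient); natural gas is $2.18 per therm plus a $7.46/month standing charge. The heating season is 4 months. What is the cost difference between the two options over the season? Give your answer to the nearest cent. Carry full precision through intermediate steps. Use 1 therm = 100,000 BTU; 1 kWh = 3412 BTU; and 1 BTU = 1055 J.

Heat load = 14700 MJ = 14,700,000,000 J / 1055 = 13,933,649 BTU
Gas: input = 13,933,649 / 0.851 = 16,373,266 BTU = 163.7 therm → 163.7 × $2.18 = $356.94; + 4 × $7.46 standing = $386.78
Electric: 13,933,649 BTU / 3412 = 4,084 kWh → × $0.141 = $575.80; + 4 × $17.63 standing = $646.32
Difference = |$386.78 − $646.32| = $259.55

$259.55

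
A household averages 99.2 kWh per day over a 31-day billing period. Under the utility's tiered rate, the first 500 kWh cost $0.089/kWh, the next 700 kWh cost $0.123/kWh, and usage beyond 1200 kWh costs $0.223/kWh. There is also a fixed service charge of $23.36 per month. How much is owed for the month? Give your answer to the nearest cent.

$572.13

Usage = 99.2 kWh/day × 31 days = 3075.2 kWh
First 500 kWh × $0.089 = $44.50
Next 700 kWh × $0.123 = $86.10
Remaining 1875.2 kWh × $0.223 = $418.17
Energy charge = $548.77; + service $23.36 = $572.13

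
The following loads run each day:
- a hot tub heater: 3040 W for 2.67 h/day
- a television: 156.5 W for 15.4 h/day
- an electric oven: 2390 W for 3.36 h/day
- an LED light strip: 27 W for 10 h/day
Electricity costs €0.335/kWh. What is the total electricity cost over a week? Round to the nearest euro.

hot tub heater: 3040 W × 2.67 h × 7 d = 56,818 Wh = 56.82 kWh
television: 156.5 W × 15.4 h × 7 d = 16,871 Wh = 16.87 kWh
electric oven: 2390 W × 3.36 h × 7 d = 56,213 Wh = 56.21 kWh
LED light strip: 27 W × 10 h × 7 d = 1,890 Wh = 1.89 kWh
Total energy = 56.82 + 16.87 + 56.21 + 1.89 = 131.8 kWh
Cost = 131.8 kWh × €0.335 = €44.15 ≈ €44

€44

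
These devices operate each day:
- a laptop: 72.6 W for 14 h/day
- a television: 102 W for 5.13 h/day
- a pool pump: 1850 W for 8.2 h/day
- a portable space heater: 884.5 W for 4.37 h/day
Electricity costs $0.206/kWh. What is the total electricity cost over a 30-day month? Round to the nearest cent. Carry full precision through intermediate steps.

laptop: 72.6 W × 14 h × 30 d = 30,492 Wh = 30.49 kWh
television: 102 W × 5.13 h × 30 d = 15,698 Wh = 15.7 kWh
pool pump: 1850 W × 8.2 h × 30 d = 455,100 Wh = 455.1 kWh
portable space heater: 884.5 W × 4.37 h × 30 d = 115,958 Wh = 116 kWh
Total energy = 30.49 + 15.7 + 455.1 + 116 = 617.2 kWh
Cost = 617.2 kWh × $0.206 = $127.15

$127.15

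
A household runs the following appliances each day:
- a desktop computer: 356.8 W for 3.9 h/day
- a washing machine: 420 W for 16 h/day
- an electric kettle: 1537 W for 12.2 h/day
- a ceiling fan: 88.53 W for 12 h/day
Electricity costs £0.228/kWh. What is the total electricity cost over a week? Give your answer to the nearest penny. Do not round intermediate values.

desktop computer: 356.8 W × 3.9 h × 7 d = 9,741 Wh = 9.741 kWh
washing machine: 420 W × 16 h × 7 d = 47,040 Wh = 47.04 kWh
electric kettle: 1537 W × 12.2 h × 7 d = 131,260 Wh = 131.3 kWh
ceiling fan: 88.53 W × 12 h × 7 d = 7,437 Wh = 7.437 kWh
Total energy = 9.741 + 47.04 + 131.3 + 7.437 = 195.5 kWh
Cost = 195.5 kWh × £0.228 = £44.57

£44.57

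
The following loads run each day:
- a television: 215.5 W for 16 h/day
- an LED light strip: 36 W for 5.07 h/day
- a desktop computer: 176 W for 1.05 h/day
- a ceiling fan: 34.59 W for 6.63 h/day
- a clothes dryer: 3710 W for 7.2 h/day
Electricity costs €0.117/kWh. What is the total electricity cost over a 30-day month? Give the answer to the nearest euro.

€108

television: 215.5 W × 16 h × 30 d = 103,440 Wh = 103.4 kWh
LED light strip: 36 W × 5.07 h × 30 d = 5,476 Wh = 5.476 kWh
desktop computer: 176 W × 1.05 h × 30 d = 5,544 Wh = 5.544 kWh
ceiling fan: 34.59 W × 6.63 h × 30 d = 6,880 Wh = 6.88 kWh
clothes dryer: 3710 W × 7.2 h × 30 d = 801,360 Wh = 801.4 kWh
Total energy = 103.4 + 5.476 + 5.544 + 6.88 + 801.4 = 922.7 kWh
Cost = 922.7 kWh × €0.117 = €107.96 ≈ €108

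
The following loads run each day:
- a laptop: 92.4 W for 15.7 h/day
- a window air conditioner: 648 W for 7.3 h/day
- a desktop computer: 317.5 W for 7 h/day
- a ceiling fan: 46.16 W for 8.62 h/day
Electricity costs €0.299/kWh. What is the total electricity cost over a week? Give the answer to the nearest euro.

€18

laptop: 92.4 W × 15.7 h × 7 d = 10,155 Wh = 10.15 kWh
window air conditioner: 648 W × 7.3 h × 7 d = 33,113 Wh = 33.11 kWh
desktop computer: 317.5 W × 7 h × 7 d = 15,558 Wh = 15.56 kWh
ceiling fan: 46.16 W × 8.62 h × 7 d = 2,785 Wh = 2.785 kWh
Total energy = 10.15 + 33.11 + 15.56 + 2.785 = 61.61 kWh
Cost = 61.61 kWh × €0.299 = €18.42 ≈ €18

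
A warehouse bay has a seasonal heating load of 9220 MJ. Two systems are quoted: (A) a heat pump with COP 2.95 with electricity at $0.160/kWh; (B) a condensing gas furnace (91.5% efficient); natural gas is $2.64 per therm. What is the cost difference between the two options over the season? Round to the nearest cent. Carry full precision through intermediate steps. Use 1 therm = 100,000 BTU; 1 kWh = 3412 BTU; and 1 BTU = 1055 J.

$113.23

Heat load = 9220 MJ = 9,220,000,000 J / 1055 = 8,739,336 BTU
Gas: input = 8,739,336 / 0.915 = 9,551,187 BTU = 95.51 therm → 95.51 × $2.64 = $252.15
Heat pump: 8,739,336 BTU / 3412 = 2,561 kWh heat; / 2.95 = 868.3 kWh in → × $0.160 = $138.92
Difference = |$252.15 − $138.92| = $113.23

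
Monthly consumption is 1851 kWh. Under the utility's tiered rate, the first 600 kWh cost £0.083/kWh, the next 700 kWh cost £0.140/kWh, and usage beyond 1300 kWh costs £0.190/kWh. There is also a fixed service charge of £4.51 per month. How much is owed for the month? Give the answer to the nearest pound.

First 600 kWh × £0.083 = £49.80
Next 700 kWh × £0.140 = £98.00
Remaining 551 kWh × £0.190 = £104.69
Energy charge = £252.49; + service £4.51 = £257.00

£257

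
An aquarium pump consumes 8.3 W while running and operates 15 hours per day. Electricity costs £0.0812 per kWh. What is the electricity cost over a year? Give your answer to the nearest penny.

£3.69

Energy = 8.3 W × 15 h/day × 365 days = 45,443 Wh = 45.44 kWh
Cost = 45.44 kWh × £0.0812/kWh = £3.69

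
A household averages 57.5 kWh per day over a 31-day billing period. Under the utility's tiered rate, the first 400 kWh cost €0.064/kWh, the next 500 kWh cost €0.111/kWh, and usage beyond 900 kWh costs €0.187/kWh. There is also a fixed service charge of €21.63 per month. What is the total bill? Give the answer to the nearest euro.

Usage = 57.5 kWh/day × 31 days = 1782.5 kWh
First 400 kWh × €0.064 = €25.60
Next 500 kWh × €0.111 = €55.50
Remaining 882.5 kWh × €0.187 = €165.03
Energy charge = €246.13; + service €21.63 = €267.76 ≈ €268

€268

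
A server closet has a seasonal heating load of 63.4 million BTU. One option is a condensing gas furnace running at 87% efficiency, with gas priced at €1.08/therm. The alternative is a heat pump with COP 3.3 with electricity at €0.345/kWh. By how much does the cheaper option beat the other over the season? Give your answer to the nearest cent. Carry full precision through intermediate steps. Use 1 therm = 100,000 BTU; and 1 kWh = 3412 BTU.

Heat load = 63.4 × 10⁶ BTU = 63,400,000 BTU
Gas: input = 63,400,000 / 0.87 = 72,873,563 BTU = 728.7 therm → 728.7 × €1.08 = €787.03
Heat pump: 63,400,000 BTU / 3412 = 18,580 kWh heat; / 3.3 = 5,631 kWh in → × €0.345 = €1,942.61
Difference = |€787.03 − €1,942.61| = €1,155.57

€1155.57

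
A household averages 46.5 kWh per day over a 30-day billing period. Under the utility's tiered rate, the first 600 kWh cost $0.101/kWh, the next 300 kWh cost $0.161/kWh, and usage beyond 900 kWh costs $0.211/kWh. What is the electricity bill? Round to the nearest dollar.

$213

Usage = 46.5 kWh/day × 30 days = 1395 kWh
First 600 kWh × $0.101 = $60.60
Next 300 kWh × $0.161 = $48.30
Remaining 495 kWh × $0.211 = $104.44
Total = $213.34 ≈ $213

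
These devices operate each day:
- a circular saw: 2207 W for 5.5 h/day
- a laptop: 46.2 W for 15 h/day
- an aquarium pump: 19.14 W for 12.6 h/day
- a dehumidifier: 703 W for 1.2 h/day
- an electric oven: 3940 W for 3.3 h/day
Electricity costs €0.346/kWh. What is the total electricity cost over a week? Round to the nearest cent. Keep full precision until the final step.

circular saw: 2207 W × 5.5 h × 7 d = 84,970 Wh = 84.97 kWh
laptop: 46.2 W × 15 h × 7 d = 4,851 Wh = 4.851 kWh
aquarium pump: 19.14 W × 12.6 h × 7 d = 1,688 Wh = 1.688 kWh
dehumidifier: 703 W × 1.2 h × 7 d = 5,905 Wh = 5.905 kWh
electric oven: 3940 W × 3.3 h × 7 d = 91,014 Wh = 91.01 kWh
Total energy = 84.97 + 4.851 + 1.688 + 5.905 + 91.01 = 188.4 kWh
Cost = 188.4 kWh × €0.346 = €65.20

€65.20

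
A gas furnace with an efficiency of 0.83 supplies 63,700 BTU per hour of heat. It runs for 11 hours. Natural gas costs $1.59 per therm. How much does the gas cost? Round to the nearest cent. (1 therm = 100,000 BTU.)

Heat delivered = 63,700 BTU/h × 11 h = 700,700 BTU
Gas input = 700,700 / 0.83 = 844,217 BTU
= 844,217 / 100,000 = 8.442 therm
Cost = 8.442 × $1.59/therm = $13.42

$13.42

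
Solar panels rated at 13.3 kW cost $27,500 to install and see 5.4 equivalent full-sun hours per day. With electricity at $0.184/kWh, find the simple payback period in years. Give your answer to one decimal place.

5.7 years

Daily generation = 13.3 kW × 5.4 h = 71.82 kWh
Annual generation = 71.82 × 365 = 26214 kWh
Annual savings = 26214 × $0.184 = $4,823.43
Payback = $27,500 / $4,823.43 = 5.7 years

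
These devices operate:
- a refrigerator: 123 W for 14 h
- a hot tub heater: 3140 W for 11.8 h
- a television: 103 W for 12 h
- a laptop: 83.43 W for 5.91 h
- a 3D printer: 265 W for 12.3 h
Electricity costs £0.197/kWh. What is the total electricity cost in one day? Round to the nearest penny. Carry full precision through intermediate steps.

£8.62

refrigerator: 123 W × 14 h = 1,722 Wh = 1.722 kWh
hot tub heater: 3140 W × 11.8 h = 37,052 Wh = 37.05 kWh
television: 103 W × 12 h = 1,236 Wh = 1.236 kWh
laptop: 83.43 W × 5.91 h = 493 Wh = 0.4931 kWh
3D printer: 265 W × 12.3 h = 3,260 Wh = 3.26 kWh
Total energy = 1.722 + 37.05 + 1.236 + 0.4931 + 3.26 = 43.76 kWh
Cost = 43.76 kWh × £0.197 = £8.62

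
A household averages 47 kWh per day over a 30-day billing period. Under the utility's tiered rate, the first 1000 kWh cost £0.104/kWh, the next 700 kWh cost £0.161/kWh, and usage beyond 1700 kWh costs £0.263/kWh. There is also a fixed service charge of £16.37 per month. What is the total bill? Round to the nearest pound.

£186

Usage = 47 kWh/day × 30 days = 1410 kWh
First 1000 kWh × £0.104 = £104.00
Next 410 kWh × £0.161 = £66.01
Remaining tier: 0 kWh (not reached)
Energy charge = £170.01; + service £16.37 = £186.38 ≈ £186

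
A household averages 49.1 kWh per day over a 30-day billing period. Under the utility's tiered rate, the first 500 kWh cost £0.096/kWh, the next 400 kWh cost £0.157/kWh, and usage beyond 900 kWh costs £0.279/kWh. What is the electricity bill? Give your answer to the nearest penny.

Usage = 49.1 kWh/day × 30 days = 1473 kWh
First 500 kWh × £0.096 = £48.00
Next 400 kWh × £0.157 = £62.80
Remaining 573 kWh × £0.279 = £159.87
Total = £270.67

£270.67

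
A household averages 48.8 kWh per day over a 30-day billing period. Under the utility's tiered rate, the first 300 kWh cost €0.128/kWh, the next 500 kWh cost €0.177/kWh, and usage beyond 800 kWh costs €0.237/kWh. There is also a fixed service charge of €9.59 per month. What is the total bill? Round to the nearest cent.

€293.86

Usage = 48.8 kWh/day × 30 days = 1464 kWh
First 300 kWh × €0.128 = €38.40
Next 500 kWh × €0.177 = €88.50
Remaining 664 kWh × €0.237 = €157.37
Energy charge = €284.27; + service €9.59 = €293.86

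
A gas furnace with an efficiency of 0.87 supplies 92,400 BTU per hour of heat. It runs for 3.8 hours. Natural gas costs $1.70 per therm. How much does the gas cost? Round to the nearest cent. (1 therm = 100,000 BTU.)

Heat delivered = 92,400 BTU/h × 3.8 h = 351,120 BTU
Gas input = 351,120 / 0.87 = 403,586 BTU
= 403,586 / 100,000 = 4.036 therm
Cost = 4.036 × $1.70/therm = $6.86

$6.86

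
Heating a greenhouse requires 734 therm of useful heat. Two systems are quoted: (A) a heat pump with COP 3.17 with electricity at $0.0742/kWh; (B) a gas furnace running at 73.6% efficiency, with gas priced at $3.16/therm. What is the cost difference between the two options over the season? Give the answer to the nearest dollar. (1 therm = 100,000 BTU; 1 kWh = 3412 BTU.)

$2648

Heat load = 734 therm × 100,000 = 73,400,000 BTU
Gas: input = 73,400,000 / 0.736 = 99,728,261 BTU = 997.3 therm → 997.3 × $3.16 = $3,151.41
Heat pump: 73,400,000 BTU / 3412 = 21,510 kWh heat; / 3.17 = 6,786 kWh in → × $0.0742 = $503.54
Difference = |$3,151.41 − $503.54| = $2,647.88 ≈ $2648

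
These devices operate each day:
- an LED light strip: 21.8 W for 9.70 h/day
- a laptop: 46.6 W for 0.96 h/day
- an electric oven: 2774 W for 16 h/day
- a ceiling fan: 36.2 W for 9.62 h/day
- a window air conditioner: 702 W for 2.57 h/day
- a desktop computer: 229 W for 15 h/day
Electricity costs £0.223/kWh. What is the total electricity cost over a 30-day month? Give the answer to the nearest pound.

£336

LED light strip: 21.8 W × 9.70 h × 30 d = 6,344 Wh = 6.344 kWh
laptop: 46.6 W × 0.96 h × 30 d = 1,342 Wh = 1.342 kWh
electric oven: 2774 W × 16 h × 30 d = 1,331,520 Wh = 1,332 kWh
ceiling fan: 36.2 W × 9.62 h × 30 d = 10,447 Wh = 10.45 kWh
window air conditioner: 702 W × 2.57 h × 30 d = 54,124 Wh = 54.12 kWh
desktop computer: 229 W × 15 h × 30 d = 103,050 Wh = 103 kWh
Total energy = 6.344 + 1.342 + 1,332 + 10.45 + 54.12 + 103 = 1,507 kWh
Cost = 1,507 kWh × £0.223 = £336.02 ≈ £336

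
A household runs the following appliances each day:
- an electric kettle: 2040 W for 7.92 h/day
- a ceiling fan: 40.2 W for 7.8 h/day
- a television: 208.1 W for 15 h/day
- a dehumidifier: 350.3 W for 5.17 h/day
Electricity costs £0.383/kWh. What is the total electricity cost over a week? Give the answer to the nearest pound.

£57

electric kettle: 2040 W × 7.92 h × 7 d = 113,098 Wh = 113.1 kWh
ceiling fan: 40.2 W × 7.8 h × 7 d = 2,195 Wh = 2.195 kWh
television: 208.1 W × 15 h × 7 d = 21,850 Wh = 21.85 kWh
dehumidifier: 350.3 W × 5.17 h × 7 d = 12,677 Wh = 12.68 kWh
Total energy = 113.1 + 2.195 + 21.85 + 12.68 = 149.8 kWh
Cost = 149.8 kWh × £0.383 = £57.38 ≈ £57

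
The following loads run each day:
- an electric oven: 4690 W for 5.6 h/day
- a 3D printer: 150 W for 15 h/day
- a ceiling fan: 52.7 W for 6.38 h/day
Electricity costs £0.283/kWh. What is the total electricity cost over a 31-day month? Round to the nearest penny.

£253.10

electric oven: 4690 W × 5.6 h × 31 d = 814,184 Wh = 814.2 kWh
3D printer: 150 W × 15 h × 31 d = 69,750 Wh = 69.75 kWh
ceiling fan: 52.7 W × 6.38 h × 31 d = 10,423 Wh = 10.42 kWh
Total energy = 814.2 + 69.75 + 10.42 = 894.4 kWh
Cost = 894.4 kWh × £0.283 = £253.10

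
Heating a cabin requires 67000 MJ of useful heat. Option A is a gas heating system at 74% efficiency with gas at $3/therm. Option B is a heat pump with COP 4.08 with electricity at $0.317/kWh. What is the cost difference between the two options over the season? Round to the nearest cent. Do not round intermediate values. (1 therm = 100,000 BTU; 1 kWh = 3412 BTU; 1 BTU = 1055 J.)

$1128.47

Heat load = 67000 MJ = 67,000,000,000 J / 1055 = 63,507,109 BTU
Gas: input = 63,507,109 / 0.74 = 85,820,418 BTU = 858.2 therm → 858.2 × $3 = $2,574.61
Heat pump: 63,507,109 BTU / 3412 = 18,610 kWh heat; / 4.08 = 4,562 kWh in → × $0.317 = $1,446.15
Difference = |$2,574.61 − $1,446.15| = $1,128.47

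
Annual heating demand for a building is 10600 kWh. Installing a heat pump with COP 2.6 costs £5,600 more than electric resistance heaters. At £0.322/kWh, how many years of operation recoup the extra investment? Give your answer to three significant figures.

2.67 years

Resistance: 10600 kWh × £0.322 = £3,413.20/yr
Heat pump: 10600 / 2.6 = 4077 kWh in → × £0.322 = £1,312.77/yr
Annual savings = £2,100.43
Payback = £5,600 / £2,100.43 = 2.67 years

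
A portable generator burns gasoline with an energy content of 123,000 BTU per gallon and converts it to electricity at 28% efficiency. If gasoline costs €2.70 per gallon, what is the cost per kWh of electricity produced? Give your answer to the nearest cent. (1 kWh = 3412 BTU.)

€0.27

Electrical output per gallon = 123,000 BTU × 0.28 / 3412 BTU/kWh = 10.09 kWh
Cost per kWh = €2.70 / 10.09 kWh = €0.267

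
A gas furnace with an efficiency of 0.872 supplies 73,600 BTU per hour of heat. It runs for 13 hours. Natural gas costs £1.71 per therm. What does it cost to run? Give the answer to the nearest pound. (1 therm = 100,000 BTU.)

Heat delivered = 73,600 BTU/h × 13 h = 956,800 BTU
Gas input = 956,800 / 0.872 = 1,097,248 BTU
= 1,097,248 / 100,000 = 10.97 therm
Cost = 10.97 × £1.71/therm = £18.76 ≈ £19

£19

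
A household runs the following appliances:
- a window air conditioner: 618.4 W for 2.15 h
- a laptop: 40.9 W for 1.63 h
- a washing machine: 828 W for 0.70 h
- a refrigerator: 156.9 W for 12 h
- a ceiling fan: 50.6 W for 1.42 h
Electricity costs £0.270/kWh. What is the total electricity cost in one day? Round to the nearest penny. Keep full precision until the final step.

£1.06

window air conditioner: 618.4 W × 2.15 h = 1,330 Wh = 1.33 kWh
laptop: 40.9 W × 1.63 h = 67 Wh = 0.06667 kWh
washing machine: 828 W × 0.70 h = 580 Wh = 0.5796 kWh
refrigerator: 156.9 W × 12 h = 1,883 Wh = 1.883 kWh
ceiling fan: 50.6 W × 1.42 h = 72 Wh = 0.07185 kWh
Total energy = 1.33 + 0.06667 + 0.5796 + 1.883 + 0.07185 = 3.93 kWh
Cost = 3.93 kWh × £0.270 = £1.06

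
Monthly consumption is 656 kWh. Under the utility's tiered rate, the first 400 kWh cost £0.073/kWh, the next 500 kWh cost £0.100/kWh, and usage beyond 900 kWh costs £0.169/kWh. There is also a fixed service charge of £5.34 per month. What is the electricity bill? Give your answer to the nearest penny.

£60.14

First 400 kWh × £0.073 = £29.20
Next 256 kWh × £0.100 = £25.60
Remaining tier: 0 kWh (not reached)
Energy charge = £54.80; + service £5.34 = £60.14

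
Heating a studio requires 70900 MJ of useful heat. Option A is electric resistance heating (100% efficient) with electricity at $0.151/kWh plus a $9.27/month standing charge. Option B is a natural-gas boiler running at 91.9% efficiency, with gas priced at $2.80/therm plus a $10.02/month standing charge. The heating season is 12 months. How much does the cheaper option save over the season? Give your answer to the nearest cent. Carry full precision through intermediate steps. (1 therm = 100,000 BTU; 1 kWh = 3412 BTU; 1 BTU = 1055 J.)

Heat load = 70900 MJ = 70,900,000,000 J / 1055 = 67,203,791 BTU
Gas: input = 67,203,791 / 0.919 = 73,127,085 BTU = 731.3 therm → 731.3 × $2.80 = $2,047.56; + 12 × $10.02 standing = $2,167.80
Electric: 67,203,791 BTU / 3412 = 19,700 kWh → × $0.151 = $2,974.14; + 12 × $9.27 standing = $3,085.38
Difference = |$2,167.80 − $3,085.38| = $917.58

$917.58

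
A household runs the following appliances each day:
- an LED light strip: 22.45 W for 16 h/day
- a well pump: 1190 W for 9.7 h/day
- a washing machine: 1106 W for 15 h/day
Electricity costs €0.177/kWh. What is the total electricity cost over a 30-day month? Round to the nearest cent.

€151.29

LED light strip: 22.45 W × 16 h × 30 d = 10,776 Wh = 10.78 kWh
well pump: 1190 W × 9.7 h × 30 d = 346,290 Wh = 346.3 kWh
washing machine: 1106 W × 15 h × 30 d = 497,700 Wh = 497.7 kWh
Total energy = 10.78 + 346.3 + 497.7 = 854.8 kWh
Cost = 854.8 kWh × €0.177 = €151.29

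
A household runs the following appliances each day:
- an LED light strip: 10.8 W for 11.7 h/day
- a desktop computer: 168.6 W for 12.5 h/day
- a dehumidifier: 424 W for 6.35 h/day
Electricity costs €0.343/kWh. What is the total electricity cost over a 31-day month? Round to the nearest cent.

LED light strip: 10.8 W × 11.7 h × 31 d = 3,917 Wh = 3.917 kWh
desktop computer: 168.6 W × 12.5 h × 31 d = 65,332 Wh = 65.33 kWh
dehumidifier: 424 W × 6.35 h × 31 d = 83,464 Wh = 83.46 kWh
Total energy = 3.917 + 65.33 + 83.46 = 152.7 kWh
Cost = 152.7 kWh × €0.343 = €52.38

€52.38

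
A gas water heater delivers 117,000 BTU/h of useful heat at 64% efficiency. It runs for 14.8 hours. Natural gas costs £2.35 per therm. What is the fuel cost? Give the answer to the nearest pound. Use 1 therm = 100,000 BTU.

Heat delivered = 117,000 BTU/h × 14.8 h = 1,731,600 BTU
Gas input = 1,731,600 / 0.64 = 2,705,625 BTU
= 2,705,625 / 100,000 = 27.06 therm
Cost = 27.06 × £2.35/therm = £63.58 ≈ £64

£64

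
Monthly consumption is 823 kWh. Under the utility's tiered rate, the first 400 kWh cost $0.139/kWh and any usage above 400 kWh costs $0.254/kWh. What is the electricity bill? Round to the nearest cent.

First 400 kWh × $0.139 = $55.60
Remaining 423 kWh × $0.254 = $107.44
Total = $163.04

$163.04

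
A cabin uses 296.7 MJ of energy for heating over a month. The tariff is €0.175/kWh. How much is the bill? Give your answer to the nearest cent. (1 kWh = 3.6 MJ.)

€14.42

296.7 MJ × (0.27778 kWh/MJ) = 82.42 kWh
Cost = 82.42 kWh × €0.175/kWh = €14.42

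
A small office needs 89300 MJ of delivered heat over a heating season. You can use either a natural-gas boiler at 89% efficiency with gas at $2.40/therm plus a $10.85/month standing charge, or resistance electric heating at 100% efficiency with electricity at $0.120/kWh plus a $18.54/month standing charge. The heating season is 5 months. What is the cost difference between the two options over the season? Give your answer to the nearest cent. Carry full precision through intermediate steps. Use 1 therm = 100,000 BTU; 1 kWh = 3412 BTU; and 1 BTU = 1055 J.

Heat load = 89300 MJ = 89,300,000,000 J / 1055 = 84,644,550 BTU
Gas: input = 84,644,550 / 0.89 = 95,106,236 BTU = 951.1 therm → 951.1 × $2.40 = $2,282.55; + 5 × $10.85 standing = $2,336.80
Electric: 84,644,550 BTU / 3412 = 24,810 kWh → × $0.120 = $2,976.95; + 5 × $18.54 standing = $3,069.65
Difference = |$2,336.80 − $3,069.65| = $732.85

$732.85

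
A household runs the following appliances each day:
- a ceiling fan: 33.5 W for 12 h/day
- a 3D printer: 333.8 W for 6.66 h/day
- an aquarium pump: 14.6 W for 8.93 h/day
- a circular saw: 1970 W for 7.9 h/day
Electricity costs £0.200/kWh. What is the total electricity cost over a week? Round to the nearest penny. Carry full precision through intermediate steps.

ceiling fan: 33.5 W × 12 h × 7 d = 2,814 Wh = 2.814 kWh
3D printer: 333.8 W × 6.66 h × 7 d = 15,562 Wh = 15.56 kWh
aquarium pump: 14.6 W × 8.93 h × 7 d = 913 Wh = 0.9126 kWh
circular saw: 1970 W × 7.9 h × 7 d = 108,941 Wh = 108.9 kWh
Total energy = 2.814 + 15.56 + 0.9126 + 108.9 = 128.2 kWh
Cost = 128.2 kWh × £0.200 = £25.65

£25.65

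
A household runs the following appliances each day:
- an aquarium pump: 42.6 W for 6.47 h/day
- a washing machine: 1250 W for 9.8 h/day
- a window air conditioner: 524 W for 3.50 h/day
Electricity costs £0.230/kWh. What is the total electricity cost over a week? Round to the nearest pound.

£23

aquarium pump: 42.6 W × 6.47 h × 7 d = 1,929 Wh = 1.929 kWh
washing machine: 1250 W × 9.8 h × 7 d = 85,750 Wh = 85.75 kWh
window air conditioner: 524 W × 3.50 h × 7 d = 12,838 Wh = 12.84 kWh
Total energy = 1.929 + 85.75 + 12.84 = 100.5 kWh
Cost = 100.5 kWh × £0.230 = £23.12 ≈ £23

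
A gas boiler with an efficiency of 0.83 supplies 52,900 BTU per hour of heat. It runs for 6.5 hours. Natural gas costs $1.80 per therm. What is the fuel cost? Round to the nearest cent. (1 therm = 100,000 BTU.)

$7.46

Heat delivered = 52,900 BTU/h × 6.5 h = 343,850 BTU
Gas input = 343,850 / 0.83 = 414,277 BTU
= 414,277 / 100,000 = 4.143 therm
Cost = 4.143 × $1.80/therm = $7.46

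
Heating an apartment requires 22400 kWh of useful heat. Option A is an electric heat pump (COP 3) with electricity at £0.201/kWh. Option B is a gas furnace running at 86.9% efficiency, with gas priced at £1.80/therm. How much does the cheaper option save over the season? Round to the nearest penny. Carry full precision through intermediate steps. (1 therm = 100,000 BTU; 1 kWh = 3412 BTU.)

£82.31

Heat load = 22400 kWh × 3412 = 76,428,800 BTU
Gas: input = 76,428,800 / 0.869 = 87,950,288 BTU = 879.5 therm → 879.5 × £1.80 = £1,583.11
Heat pump: 76,428,800 BTU / 3412 = 22,400 kWh heat; / 3 = 7,467 kWh in → × £0.201 = £1,500.80
Difference = |£1,583.11 − £1,500.80| = £82.31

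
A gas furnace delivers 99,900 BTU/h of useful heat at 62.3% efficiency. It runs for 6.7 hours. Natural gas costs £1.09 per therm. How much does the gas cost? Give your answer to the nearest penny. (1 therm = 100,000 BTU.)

Heat delivered = 99,900 BTU/h × 6.7 h = 669,330 BTU
Gas input = 669,330 / 0.623 = 1,074,366 BTU
= 1,074,366 / 100,000 = 10.74 therm
Cost = 10.74 × £1.09/therm = £11.71

£11.71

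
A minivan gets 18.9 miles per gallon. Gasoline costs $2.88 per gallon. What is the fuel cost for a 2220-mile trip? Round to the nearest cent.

Fuel = 2220 mi / 18.9 mpg = 117.5 gal
Cost = 117.5 gal × $2.88/gal = $338.29

$338.29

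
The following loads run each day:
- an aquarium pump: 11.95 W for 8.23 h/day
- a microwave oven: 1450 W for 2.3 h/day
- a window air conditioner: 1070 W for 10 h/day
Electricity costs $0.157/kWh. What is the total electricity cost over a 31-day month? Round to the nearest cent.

aquarium pump: 11.95 W × 8.23 h × 31 d = 3,049 Wh = 3.049 kWh
microwave oven: 1450 W × 2.3 h × 31 d = 103,385 Wh = 103.4 kWh
window air conditioner: 1070 W × 10 h × 31 d = 331,700 Wh = 331.7 kWh
Total energy = 3.049 + 103.4 + 331.7 = 438.1 kWh
Cost = 438.1 kWh × $0.157 = $68.79

$68.79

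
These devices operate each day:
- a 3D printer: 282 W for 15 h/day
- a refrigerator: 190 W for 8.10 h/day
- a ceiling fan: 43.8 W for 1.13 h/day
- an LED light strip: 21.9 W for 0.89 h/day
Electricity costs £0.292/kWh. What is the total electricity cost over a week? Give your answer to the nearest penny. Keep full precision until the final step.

£11.93

3D printer: 282 W × 15 h × 7 d = 29,610 Wh = 29.61 kWh
refrigerator: 190 W × 8.10 h × 7 d = 10,773 Wh = 10.77 kWh
ceiling fan: 43.8 W × 1.13 h × 7 d = 346 Wh = 0.3465 kWh
LED light strip: 21.9 W × 0.89 h × 7 d = 136 Wh = 0.1364 kWh
Total energy = 29.61 + 10.77 + 0.3465 + 0.1364 = 40.87 kWh
Cost = 40.87 kWh × £0.292 = £11.93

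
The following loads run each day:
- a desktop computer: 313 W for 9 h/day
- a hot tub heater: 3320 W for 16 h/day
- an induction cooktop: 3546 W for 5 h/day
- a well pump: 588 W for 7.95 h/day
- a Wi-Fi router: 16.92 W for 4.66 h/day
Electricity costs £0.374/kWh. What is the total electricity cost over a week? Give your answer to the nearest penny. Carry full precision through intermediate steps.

desktop computer: 313 W × 9 h × 7 d = 19,719 Wh = 19.72 kWh
hot tub heater: 3320 W × 16 h × 7 d = 371,840 Wh = 371.8 kWh
induction cooktop: 3546 W × 5 h × 7 d = 124,110 Wh = 124.1 kWh
well pump: 588 W × 7.95 h × 7 d = 32,722 Wh = 32.72 kWh
Wi-Fi router: 16.92 W × 4.66 h × 7 d = 552 Wh = 0.5519 kWh
Total energy = 19.72 + 371.8 + 124.1 + 32.72 + 0.5519 = 548.9 kWh
Cost = 548.9 kWh × £0.374 = £205.30

£205.30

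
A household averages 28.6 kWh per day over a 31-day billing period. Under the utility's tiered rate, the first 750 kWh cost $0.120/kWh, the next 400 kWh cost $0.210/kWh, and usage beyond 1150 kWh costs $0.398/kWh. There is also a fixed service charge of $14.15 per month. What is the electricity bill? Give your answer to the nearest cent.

$132.84

Usage = 28.6 kWh/day × 31 days = 886.6 kWh
First 750 kWh × $0.120 = $90.00
Next 136.6 kWh × $0.210 = $28.69
Remaining tier: 0 kWh (not reached)
Energy charge = $118.69; + service $14.15 = $132.84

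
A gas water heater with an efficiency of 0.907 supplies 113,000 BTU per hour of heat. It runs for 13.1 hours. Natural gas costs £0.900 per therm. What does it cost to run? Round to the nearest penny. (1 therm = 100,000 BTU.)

£14.69

Heat delivered = 113,000 BTU/h × 13.1 h = 1,480,300 BTU
Gas input = 1,480,300 / 0.907 = 1,632,084 BTU
= 1,632,084 / 100,000 = 16.32 therm
Cost = 16.32 × £0.900/therm = £14.69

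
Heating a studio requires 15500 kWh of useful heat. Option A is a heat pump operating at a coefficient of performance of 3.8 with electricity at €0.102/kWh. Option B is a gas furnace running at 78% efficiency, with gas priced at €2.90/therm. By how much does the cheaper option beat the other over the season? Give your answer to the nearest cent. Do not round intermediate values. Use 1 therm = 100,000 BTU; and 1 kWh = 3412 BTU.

Heat load = 15500 kWh × 3412 = 52,886,000 BTU
Gas: input = 52,886,000 / 0.78 = 67,802,564 BTU = 678 therm → 678 × €2.90 = €1,966.27
Heat pump: 52,886,000 BTU / 3412 = 15,500 kWh heat; / 3.8 = 4,079 kWh in → × €0.102 = €416.05
Difference = |€1,966.27 − €416.05| = €1,550.22

€1550.22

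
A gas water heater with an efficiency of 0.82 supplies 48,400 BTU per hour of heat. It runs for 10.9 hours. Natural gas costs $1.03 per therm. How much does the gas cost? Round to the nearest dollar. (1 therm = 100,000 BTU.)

Heat delivered = 48,400 BTU/h × 10.9 h = 527,560 BTU
Gas input = 527,560 / 0.82 = 643,366 BTU
= 643,366 / 100,000 = 6.434 therm
Cost = 6.434 × $1.03/therm = $6.63 ≈ $7

$7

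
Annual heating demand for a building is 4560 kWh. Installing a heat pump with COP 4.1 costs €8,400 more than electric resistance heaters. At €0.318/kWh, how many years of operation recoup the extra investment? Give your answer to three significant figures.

7.66 years

Resistance: 4560 kWh × €0.318 = €1,450.08/yr
Heat pump: 4560 / 4.1 = 1112 kWh in → × €0.318 = €353.68/yr
Annual savings = €1,096.40
Payback = €8,400 / €1,096.40 = 7.66 years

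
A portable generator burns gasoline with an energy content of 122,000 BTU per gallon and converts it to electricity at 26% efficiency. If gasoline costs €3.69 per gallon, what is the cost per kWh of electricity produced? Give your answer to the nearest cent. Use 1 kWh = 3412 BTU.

€0.40

Electrical output per gallon = 122,000 BTU × 0.26 / 3412 BTU/kWh = 9.297 kWh
Cost per kWh = €3.69 / 9.297 kWh = €0.397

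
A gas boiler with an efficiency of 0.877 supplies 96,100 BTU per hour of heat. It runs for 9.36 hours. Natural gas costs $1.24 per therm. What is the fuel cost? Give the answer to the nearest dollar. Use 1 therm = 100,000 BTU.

Heat delivered = 96,100 BTU/h × 9.36 h = 899,496 BTU
Gas input = 899,496 / 0.877 = 1,025,651 BTU
= 1,025,651 / 100,000 = 10.26 therm
Cost = 10.26 × $1.24/therm = $12.72 ≈ $13

$13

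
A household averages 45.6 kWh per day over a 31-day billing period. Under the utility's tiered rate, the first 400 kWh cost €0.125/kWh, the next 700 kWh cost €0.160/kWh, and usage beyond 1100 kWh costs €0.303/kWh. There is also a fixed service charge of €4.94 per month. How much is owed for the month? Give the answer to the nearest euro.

€262

Usage = 45.6 kWh/day × 31 days = 1413.6 kWh
First 400 kWh × €0.125 = €50.00
Next 700 kWh × €0.160 = €112.00
Remaining 313.6 kWh × €0.303 = €95.02
Energy charge = €257.02; + service €4.94 = €261.96 ≈ €262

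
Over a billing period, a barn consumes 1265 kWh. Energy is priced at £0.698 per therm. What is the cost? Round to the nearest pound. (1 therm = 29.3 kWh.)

1265 kWh × (0.03413 therm/kWh) = 43.17 therm
Cost = 43.17 therm × £0.698/therm = £30.14 ≈ £30

£30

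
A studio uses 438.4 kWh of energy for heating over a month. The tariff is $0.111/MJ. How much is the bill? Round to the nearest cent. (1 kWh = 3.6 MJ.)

438.4 kWh × (3.6 MJ/kWh) = 1,578 MJ
Cost = 1,578 MJ × $0.111/MJ = $175.18

$175.18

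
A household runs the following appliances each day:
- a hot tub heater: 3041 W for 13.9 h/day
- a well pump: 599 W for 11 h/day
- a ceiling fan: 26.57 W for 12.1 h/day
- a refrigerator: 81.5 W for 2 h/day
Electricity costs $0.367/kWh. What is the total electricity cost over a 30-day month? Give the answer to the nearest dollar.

$543

hot tub heater: 3041 W × 13.9 h × 30 d = 1,268,097 Wh = 1,268 kWh
well pump: 599 W × 11 h × 30 d = 197,670 Wh = 197.7 kWh
ceiling fan: 26.57 W × 12.1 h × 30 d = 9,645 Wh = 9.645 kWh
refrigerator: 81.5 W × 2 h × 30 d = 4,890 Wh = 4.89 kWh
Total energy = 1,268 + 197.7 + 9.645 + 4.89 = 1,480 kWh
Cost = 1,480 kWh × $0.367 = $543.27 ≈ $543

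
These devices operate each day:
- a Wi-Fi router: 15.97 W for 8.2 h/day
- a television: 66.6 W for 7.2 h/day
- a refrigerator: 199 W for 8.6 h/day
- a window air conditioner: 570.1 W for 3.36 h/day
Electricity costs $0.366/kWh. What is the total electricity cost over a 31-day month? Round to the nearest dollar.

$48

Wi-Fi router: 15.97 W × 8.2 h × 31 d = 4,060 Wh = 4.06 kWh
television: 66.6 W × 7.2 h × 31 d = 14,865 Wh = 14.87 kWh
refrigerator: 199 W × 8.6 h × 31 d = 53,053 Wh = 53.05 kWh
window air conditioner: 570.1 W × 3.36 h × 31 d = 59,382 Wh = 59.38 kWh
Total energy = 4.06 + 14.87 + 53.05 + 59.38 = 131.4 kWh
Cost = 131.4 kWh × $0.366 = $48.08 ≈ $48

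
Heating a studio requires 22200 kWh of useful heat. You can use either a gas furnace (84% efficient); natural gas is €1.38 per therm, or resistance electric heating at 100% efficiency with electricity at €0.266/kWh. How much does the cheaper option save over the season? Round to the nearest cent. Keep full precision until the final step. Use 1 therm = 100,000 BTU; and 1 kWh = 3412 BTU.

Heat load = 22200 kWh × 3412 = 75,746,400 BTU
Gas: input = 75,746,400 / 0.84 = 90,174,286 BTU = 901.7 therm → 901.7 × €1.38 = €1,244.41
Electric: 75,746,400 BTU / 3412 = 22,200 kWh → × €0.266 = €5,905.20
Difference = |€1,244.41 − €5,905.20| = €4,660.79

€4660.79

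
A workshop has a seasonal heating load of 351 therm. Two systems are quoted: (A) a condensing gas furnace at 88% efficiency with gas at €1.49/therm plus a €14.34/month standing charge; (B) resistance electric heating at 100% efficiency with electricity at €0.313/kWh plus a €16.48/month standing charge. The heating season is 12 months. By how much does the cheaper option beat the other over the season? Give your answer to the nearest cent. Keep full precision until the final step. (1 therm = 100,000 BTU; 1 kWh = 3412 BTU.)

Heat load = 351 therm × 100,000 = 35,100,000 BTU
Gas: input = 35,100,000 / 0.88 = 39,886,364 BTU = 398.9 therm → 398.9 × €1.49 = €594.31; + 12 × €14.34 standing = €766.39
Electric: 35,100,000 BTU / 3412 = 10,290 kWh → × €0.313 = €3,219.90; + 12 × €16.48 standing = €3,417.66
Difference = |€766.39 − €3,417.66| = €2,651.27

€2651.27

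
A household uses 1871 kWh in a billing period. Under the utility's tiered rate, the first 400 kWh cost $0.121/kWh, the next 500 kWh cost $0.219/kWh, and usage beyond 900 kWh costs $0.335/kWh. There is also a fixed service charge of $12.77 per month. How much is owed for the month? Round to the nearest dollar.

First 400 kWh × $0.121 = $48.40
Next 500 kWh × $0.219 = $109.50
Remaining 971 kWh × $0.335 = $325.29
Energy charge = $483.19; + service $12.77 = $495.95 ≈ $496

$496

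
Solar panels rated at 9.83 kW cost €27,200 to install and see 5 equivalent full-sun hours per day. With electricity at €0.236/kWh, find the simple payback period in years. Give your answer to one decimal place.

Daily generation = 9.83 kW × 5 h = 49.15 kWh
Annual generation = 49.15 × 365 = 17940 kWh
Annual savings = 17940 × €0.236 = €4,233.78
Payback = €27,200 / €4,233.78 = 6.42 years

6.4 years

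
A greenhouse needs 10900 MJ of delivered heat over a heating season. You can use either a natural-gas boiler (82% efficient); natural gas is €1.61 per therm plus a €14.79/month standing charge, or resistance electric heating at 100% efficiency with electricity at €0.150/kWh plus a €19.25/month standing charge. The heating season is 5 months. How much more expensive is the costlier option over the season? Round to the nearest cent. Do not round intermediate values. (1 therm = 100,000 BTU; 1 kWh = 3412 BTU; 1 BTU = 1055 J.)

€273.65

Heat load = 10900 MJ = 10,900,000,000 J / 1055 = 10,331,754 BTU
Gas: input = 10,331,754 / 0.82 = 12,599,699 BTU = 126 therm → 126 × €1.61 = €202.86; + 5 × €14.79 standing = €276.81
Electric: 10,331,754 BTU / 3412 = 3,028 kWh → × €0.150 = €454.21; + 5 × €19.25 standing = €550.46
Difference = |€276.81 − €550.46| = €273.65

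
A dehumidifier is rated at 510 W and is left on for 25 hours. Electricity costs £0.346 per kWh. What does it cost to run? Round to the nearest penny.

£4.41

Energy = 510 W × 25 h = 12,750 Wh = 12.75 kWh
Cost = 12.75 kWh × £0.346/kWh = £4.41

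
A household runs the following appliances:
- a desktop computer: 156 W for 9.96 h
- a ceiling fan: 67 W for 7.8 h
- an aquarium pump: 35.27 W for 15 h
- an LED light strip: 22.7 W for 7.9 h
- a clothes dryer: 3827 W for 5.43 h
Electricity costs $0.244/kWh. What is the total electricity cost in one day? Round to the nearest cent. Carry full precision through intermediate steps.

$5.75

desktop computer: 156 W × 9.96 h = 1,554 Wh = 1.554 kWh
ceiling fan: 67 W × 7.8 h = 523 Wh = 0.5226 kWh
aquarium pump: 35.27 W × 15 h = 529 Wh = 0.5291 kWh
LED light strip: 22.7 W × 7.9 h = 179 Wh = 0.1793 kWh
clothes dryer: 3827 W × 5.43 h = 20,781 Wh = 20.78 kWh
Total energy = 1.554 + 0.5226 + 0.5291 + 0.1793 + 20.78 = 23.57 kWh
Cost = 23.57 kWh × $0.244 = $5.75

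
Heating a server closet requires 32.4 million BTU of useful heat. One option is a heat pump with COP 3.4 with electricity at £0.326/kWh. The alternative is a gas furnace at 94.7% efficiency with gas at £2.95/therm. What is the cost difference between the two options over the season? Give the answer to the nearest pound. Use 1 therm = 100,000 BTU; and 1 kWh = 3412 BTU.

£99

Heat load = 32.4 × 10⁶ BTU = 32,400,000 BTU
Gas: input = 32,400,000 / 0.947 = 34,213,305 BTU = 342.1 therm → 342.1 × £2.95 = £1,009.29
Heat pump: 32,400,000 BTU / 3412 = 9,496 kWh heat; / 3.4 = 2,793 kWh in → × £0.326 = £910.49
Difference = |£1,009.29 − £910.49| = £98.80 ≈ £99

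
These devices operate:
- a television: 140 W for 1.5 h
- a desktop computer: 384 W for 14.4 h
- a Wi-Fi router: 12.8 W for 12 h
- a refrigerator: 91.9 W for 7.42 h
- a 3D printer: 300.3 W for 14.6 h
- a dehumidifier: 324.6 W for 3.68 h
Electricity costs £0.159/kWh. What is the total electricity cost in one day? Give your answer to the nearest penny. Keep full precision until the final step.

television: 140 W × 1.5 h = 210 Wh = 0.21 kWh
desktop computer: 384 W × 14.4 h = 5,530 Wh = 5.53 kWh
Wi-Fi router: 12.8 W × 12 h = 154 Wh = 0.1536 kWh
refrigerator: 91.9 W × 7.42 h = 682 Wh = 0.6819 kWh
3D printer: 300.3 W × 14.6 h = 4,384 Wh = 4.384 kWh
dehumidifier: 324.6 W × 3.68 h = 1,195 Wh = 1.195 kWh
Total energy = 0.21 + 5.53 + 0.1536 + 0.6819 + 4.384 + 1.195 = 12.15 kWh
Cost = 12.15 kWh × £0.159 = £1.93

£1.93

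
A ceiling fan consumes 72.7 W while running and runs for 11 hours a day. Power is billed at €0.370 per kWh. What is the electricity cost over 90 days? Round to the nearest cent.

Energy = 72.7 W × 11 h/day × 90 days = 71,973 Wh = 71.97 kWh
Cost = 71.97 kWh × €0.370/kWh = €26.63

€26.63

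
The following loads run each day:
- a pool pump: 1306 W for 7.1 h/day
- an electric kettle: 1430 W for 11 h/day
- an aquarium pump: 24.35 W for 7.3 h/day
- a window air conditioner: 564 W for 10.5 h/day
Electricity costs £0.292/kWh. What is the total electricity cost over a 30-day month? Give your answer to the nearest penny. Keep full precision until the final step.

pool pump: 1306 W × 7.1 h × 30 d = 278,178 Wh = 278.2 kWh
electric kettle: 1430 W × 11 h × 30 d = 471,900 Wh = 471.9 kWh
aquarium pump: 24.35 W × 7.3 h × 30 d = 5,333 Wh = 5.333 kWh
window air conditioner: 564 W × 10.5 h × 30 d = 177,660 Wh = 177.7 kWh
Total energy = 278.2 + 471.9 + 5.333 + 177.7 = 933.1 kWh
Cost = 933.1 kWh × £0.292 = £272.46

£272.46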